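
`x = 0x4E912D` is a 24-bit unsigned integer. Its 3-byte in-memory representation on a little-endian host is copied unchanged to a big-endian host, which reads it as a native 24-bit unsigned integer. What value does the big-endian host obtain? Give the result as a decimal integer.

2986318

Stored little-endian, the bytes at ascending addresses are 2D 91 4E.
Read back as big-endian, the last byte is least significant, giving 0x2D914E.
0x2D914E = 2986318.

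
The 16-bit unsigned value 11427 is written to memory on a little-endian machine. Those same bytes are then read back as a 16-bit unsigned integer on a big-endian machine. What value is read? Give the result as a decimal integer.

11427 in 16-bit hexadecimal is 0x2CA3.
Stored little-endian, the bytes at ascending addresses are A3 2C.
Read back as big-endian, the last byte is least significant, giving 0xA32C.
0xA32C = 41772.

41772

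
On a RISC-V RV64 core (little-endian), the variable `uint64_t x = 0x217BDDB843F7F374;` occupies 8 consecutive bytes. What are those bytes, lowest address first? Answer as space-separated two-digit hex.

Split into bytes (most-significant first): 21 7B DD B8 43 F7 F3 74.
Little-endian: lowest address holds the least-significant byte.
So at ascending addresses the bytes are 74 F3 F7 43 B8 DD 7B 21.

74 F3 F7 43 B8 DD 7B 21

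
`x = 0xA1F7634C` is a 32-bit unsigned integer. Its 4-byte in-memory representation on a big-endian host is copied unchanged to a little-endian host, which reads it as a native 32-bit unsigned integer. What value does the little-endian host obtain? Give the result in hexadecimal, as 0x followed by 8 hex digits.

Stored big-endian, the bytes at ascending addresses are A1 F7 63 4C.
Read back as little-endian, the first byte is least significant, giving 0x4C63F7A1.

0x4C63F7A1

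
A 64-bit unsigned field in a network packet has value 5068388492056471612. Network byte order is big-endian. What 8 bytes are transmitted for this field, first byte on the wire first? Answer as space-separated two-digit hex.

5068388492056471612 in hexadecimal, padded to 64 bits, is 0x4656887AE4B4283C.
Split into bytes (most-significant first): 46 56 88 7A E4 B4 28 3C.
Big-endian: lowest address holds the most-significant byte.
So the memory order matches the most-significant-first order: 46 56 88 7A E4 B4 28 3C.

46 56 88 7A E4 B4 28 3C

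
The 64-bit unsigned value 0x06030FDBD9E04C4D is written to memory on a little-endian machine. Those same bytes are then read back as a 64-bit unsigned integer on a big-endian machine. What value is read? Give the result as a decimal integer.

5570074065438180102

Stored little-endian, the bytes at ascending addresses are 4D 4C E0 D9 DB 0F 03 06.
Read back as big-endian, the last byte is least significant, giving 0x4D4CE0D9DB0F0306.
0x4D4CE0D9DB0F0306 = 5570074065438180102.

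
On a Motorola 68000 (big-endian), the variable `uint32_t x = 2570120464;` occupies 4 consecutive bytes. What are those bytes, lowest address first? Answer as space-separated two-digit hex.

99 30 ED 10

2570120464 in hexadecimal, padded to 32 bits, is 0x9930ED10.
Split into bytes (most-significant first): 99 30 ED 10.
Big-endian stores the most-significant byte at the lowest address.
So the memory order matches the most-significant-first order: 99 30 ED 10.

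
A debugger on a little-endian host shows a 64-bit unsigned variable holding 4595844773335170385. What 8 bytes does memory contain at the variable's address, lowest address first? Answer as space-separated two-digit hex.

4595844773335170385 in hexadecimal, padded to 64 bits, is 0x3FC7B878B57A7D51.
Split into bytes (most-significant first): 3F C7 B8 78 B5 7A 7D 51.
Little-endian stores the least-significant byte at the lowest address.
So at ascending addresses the bytes are 51 7D 7A B5 78 B8 C7 3F.

51 7D 7A B5 78 B8 C7 3F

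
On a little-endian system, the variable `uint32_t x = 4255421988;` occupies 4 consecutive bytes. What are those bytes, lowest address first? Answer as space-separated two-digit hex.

4255421988 in hexadecimal, padded to 32 bits, is 0xFDA49624.
Split into bytes (most-significant first): FD A4 96 24.
Little-endian: lowest address holds the least-significant byte.
So at ascending addresses the bytes are 24 96 A4 FD.

24 96 A4 FD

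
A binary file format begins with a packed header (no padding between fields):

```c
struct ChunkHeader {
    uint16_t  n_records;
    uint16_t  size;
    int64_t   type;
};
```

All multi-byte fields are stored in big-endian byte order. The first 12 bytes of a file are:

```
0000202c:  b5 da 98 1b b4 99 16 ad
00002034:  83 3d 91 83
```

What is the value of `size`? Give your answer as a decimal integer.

38939

`size` follows `n_records` (2 bytes), so it starts at byte offset 2 and occupies 2 bytes.
Bytes at offsets 2..3: 98 1B.
In big-endian order the high byte comes first in memory.
The bytes are already most-significant first: 0x981B.
0x981B = 38939.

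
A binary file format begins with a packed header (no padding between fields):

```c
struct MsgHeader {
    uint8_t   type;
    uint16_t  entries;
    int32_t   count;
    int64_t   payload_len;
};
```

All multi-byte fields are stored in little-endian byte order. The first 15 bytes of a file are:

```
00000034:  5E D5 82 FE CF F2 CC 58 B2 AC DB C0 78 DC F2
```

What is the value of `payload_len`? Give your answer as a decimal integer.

-946749051940064680

`payload_len` follows `type` (1 B), `entries` (2 B), `count` (4 B), so it starts at offset 1 + 2 + 4 = 7 and occupies 8 bytes.
Bytes at offsets 7..14: 58 B2 AC DB C0 78 DC F2.
Little-endian: lowest address holds the least-significant byte.
Reassemble most-significant byte first: F2 DC 78 C0 DB AC B2 58 → 0xF2DC78C0DBACB258.
Top bit is set, so as a signed 64-bit value this is 0xF2DC78C0DBACB258 − 2^64 = -946749051940064680.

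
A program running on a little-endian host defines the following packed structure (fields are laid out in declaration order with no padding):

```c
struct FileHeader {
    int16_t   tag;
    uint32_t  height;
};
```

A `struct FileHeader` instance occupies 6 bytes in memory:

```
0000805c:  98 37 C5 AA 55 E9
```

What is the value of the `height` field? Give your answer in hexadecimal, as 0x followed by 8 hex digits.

0xE955AAC5

`height` follows `tag` (2 bytes), so it starts at byte offset 2 and occupies 4 bytes.
Bytes at offsets 2..5: C5 AA 55 E9.
Little-endian: lowest address holds the least-significant byte.
Reassemble most-significant byte first: E9 55 AA C5 → 0xE955AAC5.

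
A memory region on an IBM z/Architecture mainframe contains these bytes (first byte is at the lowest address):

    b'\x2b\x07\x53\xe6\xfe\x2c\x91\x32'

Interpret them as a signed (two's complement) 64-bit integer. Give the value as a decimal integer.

Big-endian stores the most-significant byte at the lowest address.
The bytes are already most-significant first: 0x2B0753E6FE2C9132.
0x2B0753E6FE2C9132 = 3100539120039792946.

3100539120039792946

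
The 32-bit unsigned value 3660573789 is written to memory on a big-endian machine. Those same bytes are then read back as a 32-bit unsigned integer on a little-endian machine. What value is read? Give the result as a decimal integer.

3660573789 in 32-bit hexadecimal is 0xDA2FEC5D.
Stored big-endian, the bytes at ascending addresses are DA 2F EC 5D.
Read back as little-endian, the first byte is least significant, giving 0x5DEC2FDA.
0x5DEC2FDA = 1575759834.

1575759834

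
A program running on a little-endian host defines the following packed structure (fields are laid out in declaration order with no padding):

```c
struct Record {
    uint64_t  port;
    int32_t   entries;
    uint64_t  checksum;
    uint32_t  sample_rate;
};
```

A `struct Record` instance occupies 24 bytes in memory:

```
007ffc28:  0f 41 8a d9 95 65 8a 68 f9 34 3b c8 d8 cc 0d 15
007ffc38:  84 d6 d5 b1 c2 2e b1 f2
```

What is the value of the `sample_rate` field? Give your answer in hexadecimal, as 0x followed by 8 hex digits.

0xF2B12EC2

`sample_rate` follows `port` (8 B), `entries` (4 B), `checksum` (8 B), so it starts at offset 8 + 4 + 8 = 20 and occupies 4 bytes.
Bytes at offsets 20..23: C2 2E B1 F2.
Little-endian stores the least-significant byte at the lowest address.
Reassemble most-significant byte first: F2 B1 2E C2 → 0xF2B12EC2.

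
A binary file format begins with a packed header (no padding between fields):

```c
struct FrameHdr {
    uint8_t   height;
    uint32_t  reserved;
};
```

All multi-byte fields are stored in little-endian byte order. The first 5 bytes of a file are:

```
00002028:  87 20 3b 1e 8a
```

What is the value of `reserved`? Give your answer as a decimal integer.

2317237024

`reserved` follows `height` (1 byte), so it starts at byte offset 1 and occupies 4 bytes.
Bytes at offsets 1..4: 20 3B 1E 8A.
Little-endian stores the least-significant byte at the lowest address.
Reassemble most-significant byte first: 8A 1E 3B 20 → 0x8A1E3B20.
0x8A1E3B20 = 2317237024.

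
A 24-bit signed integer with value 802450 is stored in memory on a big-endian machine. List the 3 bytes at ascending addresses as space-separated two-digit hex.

0C 3E 92

802450 in hexadecimal, padded to 24 bits, is 0x0C3E92.
Split into bytes (most-significant first): 0C 3E 92.
In big-endian order the high byte comes first in memory.
So the memory order matches the most-significant-first order: 0C 3E 92.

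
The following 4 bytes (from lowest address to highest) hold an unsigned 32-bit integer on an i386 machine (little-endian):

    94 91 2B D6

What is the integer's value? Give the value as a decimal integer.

3593179540

In little-endian order the low byte comes first in memory.
Reassemble most-significant byte first: D6 2B 91 94 → 0xD62B9194.
0xD62B9194 = 3593179540.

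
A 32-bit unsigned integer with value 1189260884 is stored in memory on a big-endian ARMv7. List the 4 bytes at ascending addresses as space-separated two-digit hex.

1189260884 in hexadecimal, padded to 32 bits, is 0x46E2AE54.
Split into bytes (most-significant first): 46 E2 AE 54.
Big-endian: lowest address holds the most-significant byte.
So the memory order matches the most-significant-first order: 46 E2 AE 54.

46 E2 AE 54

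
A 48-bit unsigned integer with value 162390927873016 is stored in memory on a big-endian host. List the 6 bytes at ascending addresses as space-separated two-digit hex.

93 B1 95 92 13 F8

162390927873016 in hexadecimal, padded to 48 bits, is 0x93B1959213F8.
Split into bytes (most-significant first): 93 B1 95 92 13 F8.
Big-endian: lowest address holds the most-significant byte.
So the memory order matches the most-significant-first order: 93 B1 95 92 13 F8.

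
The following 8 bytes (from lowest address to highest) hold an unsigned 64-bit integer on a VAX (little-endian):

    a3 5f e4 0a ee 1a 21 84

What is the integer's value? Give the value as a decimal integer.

9520920696925216675

Little-endian stores the least-significant byte at the lowest address.
Reassemble most-significant byte first: 84 21 1A EE 0A E4 5F A3 → 0x84211AEE0AE45FA3.
0x84211AEE0AE45FA3 = 9520920696925216675.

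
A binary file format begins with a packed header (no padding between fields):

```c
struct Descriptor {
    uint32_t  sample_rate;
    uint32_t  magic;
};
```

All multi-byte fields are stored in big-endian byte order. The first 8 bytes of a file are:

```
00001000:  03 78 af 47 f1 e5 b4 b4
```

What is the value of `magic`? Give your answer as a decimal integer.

`magic` follows `sample_rate` (4 bytes), so it starts at byte offset 4 and occupies 4 bytes.
Bytes at offsets 4..7: F1 E5 B4 B4.
Big-endian: lowest address holds the most-significant byte.
The bytes are already most-significant first: 0xF1E5B4B4.
0xF1E5B4B4 = 4058363060.

4058363060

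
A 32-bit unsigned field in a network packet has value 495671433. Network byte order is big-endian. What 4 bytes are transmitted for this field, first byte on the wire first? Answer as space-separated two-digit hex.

495671433 in hexadecimal, padded to 32 bits, is 0x1D8B5889.
Split into bytes (most-significant first): 1D 8B 58 89.
Big-endian stores the most-significant byte at the lowest address.
So the memory order matches the most-significant-first order: 1D 8B 58 89.

1D 8B 58 89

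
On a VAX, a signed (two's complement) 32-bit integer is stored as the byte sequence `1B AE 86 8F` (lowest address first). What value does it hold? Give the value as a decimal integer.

Little-endian stores the least-significant byte at the lowest address.
Reassemble most-significant byte first: 8F 86 AE 1B → 0x8F86AE1B.
Top bit is set, so as a signed 32-bit value this is 0x8F86AE1B − 2^32 = -1886999013.

-1886999013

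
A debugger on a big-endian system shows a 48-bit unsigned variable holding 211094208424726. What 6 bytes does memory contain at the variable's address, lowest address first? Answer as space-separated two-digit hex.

211094208424726 in hexadecimal, padded to 48 bits, is 0xBFFD334EAB16.
Split into bytes (most-significant first): BF FD 33 4E AB 16.
In big-endian order the high byte comes first in memory.
So the memory order matches the most-significant-first order: BF FD 33 4E AB 16.

BF FD 33 4E AB 16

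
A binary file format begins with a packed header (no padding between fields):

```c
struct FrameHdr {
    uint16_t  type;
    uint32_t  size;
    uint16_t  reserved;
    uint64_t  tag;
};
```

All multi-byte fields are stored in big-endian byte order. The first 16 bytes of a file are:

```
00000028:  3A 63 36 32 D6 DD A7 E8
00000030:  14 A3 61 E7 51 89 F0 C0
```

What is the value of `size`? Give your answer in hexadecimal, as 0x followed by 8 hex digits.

`size` follows `type` (2 bytes), so it starts at byte offset 2 and occupies 4 bytes.
Bytes at offsets 2..5: 36 32 D6 DD.
Big-endian stores the most-significant byte at the lowest address.
The bytes are already most-significant first: 0x3632D6DD.

0x3632D6DD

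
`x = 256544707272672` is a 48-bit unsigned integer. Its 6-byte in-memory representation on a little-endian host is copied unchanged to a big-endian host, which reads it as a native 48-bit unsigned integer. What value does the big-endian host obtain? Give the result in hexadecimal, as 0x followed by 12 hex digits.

256544707272672 in 48-bit hexadecimal is 0xE95378255FE0.
Stored little-endian, the bytes at ascending addresses are E0 5F 25 78 53 E9.
Read back as big-endian, the last byte is least significant, giving 0xE05F257853E9.

0xE05F257853E9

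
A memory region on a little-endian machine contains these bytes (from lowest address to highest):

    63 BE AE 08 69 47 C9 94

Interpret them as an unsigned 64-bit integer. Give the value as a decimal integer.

10721178904374984291

Little-endian: lowest address holds the least-significant byte.
Reassemble most-significant byte first: 94 C9 47 69 08 AE BE 63 → 0x94C9476908AEBE63.
0x94C9476908AEBE63 = 10721178904374984291.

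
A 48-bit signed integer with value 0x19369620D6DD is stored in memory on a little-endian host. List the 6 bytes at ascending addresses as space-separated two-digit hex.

DD D6 20 96 36 19

Split into bytes (most-significant first): 19 36 96 20 D6 DD.
Little-endian stores the least-significant byte at the lowest address.
So at ascending addresses the bytes are DD D6 20 96 36 19.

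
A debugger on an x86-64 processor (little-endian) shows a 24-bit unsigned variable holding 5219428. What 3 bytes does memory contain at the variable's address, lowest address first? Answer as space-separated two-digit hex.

64 A4 4F

5219428 in hexadecimal, padded to 24 bits, is 0x4FA464.
Split into bytes (most-significant first): 4F A4 64.
Little-endian stores the least-significant byte at the lowest address.
So at ascending addresses the bytes are 64 A4 4F.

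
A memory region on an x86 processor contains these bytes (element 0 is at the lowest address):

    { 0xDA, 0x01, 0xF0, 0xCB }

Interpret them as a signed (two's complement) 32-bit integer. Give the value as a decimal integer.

-873463334

Little-endian stores the least-significant byte at the lowest address.
Reassemble most-significant byte first: CB F0 01 DA → 0xCBF001DA.
Top bit is set, so as a signed 32-bit value this is 0xCBF001DA − 2^32 = -873463334.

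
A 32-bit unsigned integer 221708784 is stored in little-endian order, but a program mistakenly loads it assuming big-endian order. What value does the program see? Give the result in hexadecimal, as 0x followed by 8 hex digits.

221708784 in 32-bit hexadecimal is 0x0D3701F0.
Stored little-endian, the bytes at ascending addresses are F0 01 37 0D.
Read back as big-endian, the last byte is least significant, giving 0xF001370D.

0xF001370D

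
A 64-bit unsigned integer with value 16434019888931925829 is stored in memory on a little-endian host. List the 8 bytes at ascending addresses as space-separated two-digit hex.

16434019888931925829 in hexadecimal, padded to 64 bits, is 0xE4115E048F7DEF45.
Split into bytes (most-significant first): E4 11 5E 04 8F 7D EF 45.
In little-endian order the low byte comes first in memory.
So at ascending addresses the bytes are 45 EF 7D 8F 04 5E 11 E4.

45 EF 7D 8F 04 5E 11 E4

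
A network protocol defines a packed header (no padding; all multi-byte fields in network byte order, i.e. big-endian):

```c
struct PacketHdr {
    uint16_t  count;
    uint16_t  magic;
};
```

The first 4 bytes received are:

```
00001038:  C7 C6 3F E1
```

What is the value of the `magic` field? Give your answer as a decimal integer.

`magic` follows `count` (2 bytes), so it starts at byte offset 2 and occupies 2 bytes.
Bytes at offsets 2..3: 3F E1.
Big-endian stores the most-significant byte at the lowest address.
The bytes are already most-significant first: 0x3FE1.
0x3FE1 = 16353.

16353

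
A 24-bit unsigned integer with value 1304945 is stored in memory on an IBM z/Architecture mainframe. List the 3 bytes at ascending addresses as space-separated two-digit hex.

13 E9 71

1304945 in hexadecimal, padded to 24 bits, is 0x13E971.
Split into bytes (most-significant first): 13 E9 71.
Big-endian: lowest address holds the most-significant byte.
So the memory order matches the most-significant-first order: 13 E9 71.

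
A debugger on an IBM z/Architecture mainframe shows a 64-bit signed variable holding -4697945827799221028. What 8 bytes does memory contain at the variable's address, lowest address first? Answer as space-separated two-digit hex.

BE CD 8B 29 0F FF BC DC

Two's complement of -4697945827799221028 in 64 bits: 4697945827799221028 = 0x413274D6F0004324; invert → 0xBECD8B290FFFBCDB; add 1 → 0xBECD8B290FFFBCDC.
Split into bytes (most-significant first): BE CD 8B 29 0F FF BC DC.
Big-endian: lowest address holds the most-significant byte.
So the memory order matches the most-significant-first order: BE CD 8B 29 0F FF BC DC.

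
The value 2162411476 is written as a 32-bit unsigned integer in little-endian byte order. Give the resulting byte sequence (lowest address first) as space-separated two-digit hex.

2162411476 in hexadecimal, padded to 32 bits, is 0x80E3C7D4.
Split into bytes (most-significant first): 80 E3 C7 D4.
Little-endian: lowest address holds the least-significant byte.
So at ascending addresses the bytes are D4 C7 E3 80.

D4 C7 E3 80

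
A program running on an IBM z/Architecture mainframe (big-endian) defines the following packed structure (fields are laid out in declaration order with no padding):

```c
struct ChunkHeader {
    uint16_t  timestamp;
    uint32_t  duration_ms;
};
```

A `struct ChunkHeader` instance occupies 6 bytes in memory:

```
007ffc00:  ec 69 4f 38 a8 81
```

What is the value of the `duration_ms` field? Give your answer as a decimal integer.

`duration_ms` follows `timestamp` (2 bytes), so it starts at byte offset 2 and occupies 4 bytes.
Bytes at offsets 2..5: 4F 38 A8 81.
Big-endian stores the most-significant byte at the lowest address.
The bytes are already most-significant first: 0x4F38A881.
0x4F38A881 = 1329113217.

1329113217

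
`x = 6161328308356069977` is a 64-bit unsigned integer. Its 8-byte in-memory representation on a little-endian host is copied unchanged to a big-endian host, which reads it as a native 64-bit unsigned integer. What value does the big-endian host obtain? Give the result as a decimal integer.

6161328308356069977 in 64-bit hexadecimal is 0x55816F73CC1F3A59.
Stored little-endian, the bytes at ascending addresses are 59 3A 1F CC 73 6F 81 55.
Read back as big-endian, the last byte is least significant, giving 0x593A1FCC736F8155.
0x593A1FCC736F8155 = 6429486380995281237.

6429486380995281237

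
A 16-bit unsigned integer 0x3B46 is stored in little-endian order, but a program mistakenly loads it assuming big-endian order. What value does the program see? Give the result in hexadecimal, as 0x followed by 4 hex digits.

Stored little-endian, the bytes at ascending addresses are 46 3B.
Read back as big-endian, the last byte is least significant, giving 0x463B.

0x463B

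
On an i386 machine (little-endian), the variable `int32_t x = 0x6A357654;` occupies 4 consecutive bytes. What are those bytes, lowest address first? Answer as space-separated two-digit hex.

Split into bytes (most-significant first): 6A 35 76 54.
Little-endian stores the least-significant byte at the lowest address.
So at ascending addresses the bytes are 54 76 35 6A.

54 76 35 6A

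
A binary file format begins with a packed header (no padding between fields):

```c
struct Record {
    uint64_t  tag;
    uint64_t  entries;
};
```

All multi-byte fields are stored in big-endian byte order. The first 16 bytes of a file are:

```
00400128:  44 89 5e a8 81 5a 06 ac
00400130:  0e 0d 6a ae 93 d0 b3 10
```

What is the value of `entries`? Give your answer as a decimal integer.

1012582789265011472

`entries` follows `tag` (8 bytes), so it starts at byte offset 8 and occupies 8 bytes.
Bytes at offsets 8..15: 0E 0D 6A AE 93 D0 B3 10.
Big-endian stores the most-significant byte at the lowest address.
The bytes are already most-significant first: 0x0E0D6AAE93D0B310.
0x0E0D6AAE93D0B310 = 1012582789265011472.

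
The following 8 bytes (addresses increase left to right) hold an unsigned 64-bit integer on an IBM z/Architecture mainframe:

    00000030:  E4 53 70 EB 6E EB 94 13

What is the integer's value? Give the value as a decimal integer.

Big-endian: lowest address holds the most-significant byte.
The bytes are already most-significant first: 0xE45370EB6EEB9413.
0xE45370EB6EEB9413 = 16452618020195111955.

16452618020195111955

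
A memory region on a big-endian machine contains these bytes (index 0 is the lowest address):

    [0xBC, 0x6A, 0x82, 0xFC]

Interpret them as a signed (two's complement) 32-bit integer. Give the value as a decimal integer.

-1133870340

In big-endian order the high byte comes first in memory.
The bytes are already most-significant first: 0xBC6A82FC.
Top bit is set, so as a signed 32-bit value this is 0xBC6A82FC − 2^32 = -1133870340.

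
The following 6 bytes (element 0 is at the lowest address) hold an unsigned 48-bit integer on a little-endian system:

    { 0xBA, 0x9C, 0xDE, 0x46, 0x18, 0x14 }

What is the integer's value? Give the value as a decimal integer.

In little-endian order the low byte comes first in memory.
Reassemble most-significant byte first: 14 18 46 DE 9C BA → 0x141846DE9CBA.
0x141846DE9CBA = 22094500764858.

22094500764858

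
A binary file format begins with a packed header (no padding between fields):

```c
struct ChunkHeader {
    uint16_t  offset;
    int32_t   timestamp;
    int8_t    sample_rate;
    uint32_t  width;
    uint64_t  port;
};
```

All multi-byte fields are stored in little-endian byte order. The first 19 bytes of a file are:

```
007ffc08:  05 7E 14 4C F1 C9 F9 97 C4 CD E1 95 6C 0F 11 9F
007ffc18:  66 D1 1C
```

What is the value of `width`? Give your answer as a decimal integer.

`width` follows `offset` (2 B), `timestamp` (4 B), `sample_rate` (1 B), so it starts at offset 2 + 4 + 1 = 7 and occupies 4 bytes.
Bytes at offsets 7..10: 97 C4 CD E1.
In little-endian order the low byte comes first in memory.
Reassemble most-significant byte first: E1 CD C4 97 → 0xE1CDC497.
0xE1CDC497 = 3788358807.

3788358807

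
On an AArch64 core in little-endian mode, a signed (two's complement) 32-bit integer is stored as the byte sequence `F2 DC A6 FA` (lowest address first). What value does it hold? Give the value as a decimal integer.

Little-endian: lowest address holds the least-significant byte.
Reassemble most-significant byte first: FA A6 DC F2 → 0xFAA6DCF2.
Top bit is set, so as a signed 32-bit value this is 0xFAA6DCF2 − 2^32 = -89727758.

-89727758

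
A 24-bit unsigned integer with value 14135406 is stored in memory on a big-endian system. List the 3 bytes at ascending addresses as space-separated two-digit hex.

D7 B0 6E

14135406 in hexadecimal, padded to 24 bits, is 0xD7B06E.
Split into bytes (most-significant first): D7 B0 6E.
In big-endian order the high byte comes first in memory.
So the memory order matches the most-significant-first order: D7 B0 6E.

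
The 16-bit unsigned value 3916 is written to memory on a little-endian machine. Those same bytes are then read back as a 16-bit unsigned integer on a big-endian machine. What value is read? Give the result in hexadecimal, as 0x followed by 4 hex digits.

3916 in 16-bit hexadecimal is 0x0F4C.
Stored little-endian, the bytes at ascending addresses are 4C 0F.
Read back as big-endian, the last byte is least significant, giving 0x4C0F.

0x4C0F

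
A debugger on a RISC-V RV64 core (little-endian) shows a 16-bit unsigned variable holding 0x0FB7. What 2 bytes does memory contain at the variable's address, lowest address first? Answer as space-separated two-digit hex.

B7 0F

Split into bytes (most-significant first): 0F B7.
In little-endian order the low byte comes first in memory.
So at ascending addresses the bytes are B7 0F.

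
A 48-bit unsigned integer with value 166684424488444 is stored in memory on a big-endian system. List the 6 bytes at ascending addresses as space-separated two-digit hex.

97 99 3D E9 45 FC

166684424488444 in hexadecimal, padded to 48 bits, is 0x97993DE945FC.
Split into bytes (most-significant first): 97 99 3D E9 45 FC.
Big-endian stores the most-significant byte at the lowest address.
So the memory order matches the most-significant-first order: 97 99 3D E9 45 FC.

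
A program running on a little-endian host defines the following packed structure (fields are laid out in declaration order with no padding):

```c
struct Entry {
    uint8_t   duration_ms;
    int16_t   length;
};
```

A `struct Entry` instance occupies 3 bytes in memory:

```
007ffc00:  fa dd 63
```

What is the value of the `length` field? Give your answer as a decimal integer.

`length` follows `duration_ms` (1 byte), so it starts at byte offset 1 and occupies 2 bytes.
Bytes at offsets 1..2: DD 63.
Little-endian stores the least-significant byte at the lowest address.
Reassemble most-significant byte first: 63 DD → 0x63DD.
0x63DD = 25565.

25565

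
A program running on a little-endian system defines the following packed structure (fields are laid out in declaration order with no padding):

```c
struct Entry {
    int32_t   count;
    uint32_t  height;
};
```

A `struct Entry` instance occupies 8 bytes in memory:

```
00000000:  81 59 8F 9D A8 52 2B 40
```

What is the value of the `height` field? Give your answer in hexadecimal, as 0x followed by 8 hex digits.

`height` follows `count` (4 bytes), so it starts at byte offset 4 and occupies 4 bytes.
Bytes at offsets 4..7: A8 52 2B 40.
In little-endian order the low byte comes first in memory.
Reassemble most-significant byte first: 40 2B 52 A8 → 0x402B52A8.

0x402B52A8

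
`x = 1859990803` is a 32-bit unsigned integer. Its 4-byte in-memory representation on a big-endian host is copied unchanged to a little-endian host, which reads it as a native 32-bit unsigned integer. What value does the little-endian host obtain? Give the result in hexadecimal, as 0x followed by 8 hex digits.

1859990803 in 32-bit hexadecimal is 0x6EDD3513.
Stored big-endian, the bytes at ascending addresses are 6E DD 35 13.
Read back as little-endian, the first byte is least significant, giving 0x1335DD6E.

0x1335DD6E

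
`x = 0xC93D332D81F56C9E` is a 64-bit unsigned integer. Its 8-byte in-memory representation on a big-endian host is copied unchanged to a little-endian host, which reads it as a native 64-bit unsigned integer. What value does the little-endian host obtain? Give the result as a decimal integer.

11415769090635283913

Stored big-endian, the bytes at ascending addresses are C9 3D 33 2D 81 F5 6C 9E.
Read back as little-endian, the first byte is least significant, giving 0x9E6CF5812D333DC9.
0x9E6CF5812D333DC9 = 11415769090635283913.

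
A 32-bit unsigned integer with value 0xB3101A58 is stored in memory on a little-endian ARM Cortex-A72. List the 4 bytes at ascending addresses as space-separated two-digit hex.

58 1A 10 B3

Split into bytes (most-significant first): B3 10 1A 58.
Little-endian: lowest address holds the least-significant byte.
So at ascending addresses the bytes are 58 1A 10 B3.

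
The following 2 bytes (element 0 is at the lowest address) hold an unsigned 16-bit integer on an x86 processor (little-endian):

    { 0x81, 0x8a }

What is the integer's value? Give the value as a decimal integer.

35457

Little-endian: lowest address holds the least-significant byte.
Reassemble most-significant byte first: 8A 81 → 0x8A81.
0x8A81 = 35457.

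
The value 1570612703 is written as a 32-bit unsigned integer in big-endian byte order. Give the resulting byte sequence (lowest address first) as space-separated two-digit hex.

1570612703 in hexadecimal, padded to 32 bits, is 0x5D9DA5DF.
Split into bytes (most-significant first): 5D 9D A5 DF.
Big-endian stores the most-significant byte at the lowest address.
So the memory order matches the most-significant-first order: 5D 9D A5 DF.

5D 9D A5 DF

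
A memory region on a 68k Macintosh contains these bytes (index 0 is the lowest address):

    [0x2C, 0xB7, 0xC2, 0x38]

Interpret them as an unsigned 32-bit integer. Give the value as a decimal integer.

Big-endian: lowest address holds the most-significant byte.
The bytes are already most-significant first: 0x2CB7C238.
0x2CB7C238 = 750240312.

750240312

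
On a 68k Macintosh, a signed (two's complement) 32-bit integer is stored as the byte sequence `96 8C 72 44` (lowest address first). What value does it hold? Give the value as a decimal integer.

-1769180604

Big-endian stores the most-significant byte at the lowest address.
The bytes are already most-significant first: 0x968C7244.
Top bit is set, so as a signed 32-bit value this is 0x968C7244 − 2^32 = -1769180604.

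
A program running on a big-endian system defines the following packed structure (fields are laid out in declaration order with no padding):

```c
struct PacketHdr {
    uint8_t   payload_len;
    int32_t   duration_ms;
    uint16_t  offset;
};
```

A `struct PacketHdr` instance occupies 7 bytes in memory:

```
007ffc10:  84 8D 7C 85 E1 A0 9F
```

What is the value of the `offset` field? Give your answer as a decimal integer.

`offset` follows `payload_len` (1 B), `duration_ms` (4 B), so it starts at offset 1 + 4 = 5 and occupies 2 bytes.
Bytes at offsets 5..6: A0 9F.
In big-endian order the high byte comes first in memory.
The bytes are already most-significant first: 0xA09F.
0xA09F = 41119.

41119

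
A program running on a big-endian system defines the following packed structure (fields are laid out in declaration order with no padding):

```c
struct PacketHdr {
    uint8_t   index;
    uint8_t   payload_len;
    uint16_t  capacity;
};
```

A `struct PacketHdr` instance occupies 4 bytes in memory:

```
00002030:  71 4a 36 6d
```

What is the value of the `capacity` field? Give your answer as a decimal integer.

13933

`capacity` follows `index` (1 B), `payload_len` (1 B), so it starts at offset 1 + 1 = 2 and occupies 2 bytes.
Bytes at offsets 2..3: 36 6D.
Big-endian stores the most-significant byte at the lowest address.
The bytes are already most-significant first: 0x366D.
0x366D = 13933.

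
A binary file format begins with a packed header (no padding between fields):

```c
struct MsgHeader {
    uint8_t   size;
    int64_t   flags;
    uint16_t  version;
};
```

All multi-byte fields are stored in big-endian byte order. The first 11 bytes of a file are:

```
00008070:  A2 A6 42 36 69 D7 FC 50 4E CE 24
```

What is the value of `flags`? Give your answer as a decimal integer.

-6466546286727507890

`flags` follows `size` (1 byte), so it starts at byte offset 1 and occupies 8 bytes.
Bytes at offsets 1..8: A6 42 36 69 D7 FC 50 4E.
In big-endian order the high byte comes first in memory.
The bytes are already most-significant first: 0xA6423669D7FC504E.
Top bit is set, so as a signed 64-bit value this is 0xA6423669D7FC504E − 2^64 = -6466546286727507890.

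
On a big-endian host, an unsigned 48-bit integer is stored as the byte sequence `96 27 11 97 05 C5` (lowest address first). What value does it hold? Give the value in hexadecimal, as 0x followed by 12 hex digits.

In big-endian order the high byte comes first in memory.
The bytes are already most-significant first: 0x9627119705C5.

0x9627119705C5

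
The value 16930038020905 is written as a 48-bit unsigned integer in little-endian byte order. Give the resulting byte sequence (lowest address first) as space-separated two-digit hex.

29 FB E6 D4 65 0F

16930038020905 in hexadecimal, padded to 48 bits, is 0x0F65D4E6FB29.
Split into bytes (most-significant first): 0F 65 D4 E6 FB 29.
Little-endian stores the least-significant byte at the lowest address.
So at ascending addresses the bytes are 29 FB E6 D4 65 0F.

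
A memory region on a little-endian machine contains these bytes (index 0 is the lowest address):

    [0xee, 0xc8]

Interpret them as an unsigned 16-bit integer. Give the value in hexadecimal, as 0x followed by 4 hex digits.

Little-endian stores the least-significant byte at the lowest address.
Reassemble most-significant byte first: C8 EE → 0xC8EE.

0xC8EE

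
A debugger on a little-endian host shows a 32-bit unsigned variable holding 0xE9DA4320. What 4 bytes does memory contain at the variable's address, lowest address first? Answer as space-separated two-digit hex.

20 43 DA E9

Split into bytes (most-significant first): E9 DA 43 20.
Little-endian stores the least-significant byte at the lowest address.
So at ascending addresses the bytes are 20 43 DA E9.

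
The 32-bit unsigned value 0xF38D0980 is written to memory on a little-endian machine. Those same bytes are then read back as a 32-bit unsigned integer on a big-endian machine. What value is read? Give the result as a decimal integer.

Stored little-endian, the bytes at ascending addresses are 80 09 8D F3.
Read back as big-endian, the last byte is least significant, giving 0x80098DF3.
0x80098DF3 = 2148109811.

2148109811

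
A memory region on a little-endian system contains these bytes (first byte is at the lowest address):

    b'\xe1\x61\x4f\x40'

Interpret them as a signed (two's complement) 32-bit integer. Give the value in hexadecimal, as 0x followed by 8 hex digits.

Little-endian stores the least-significant byte at the lowest address.
Reassemble most-significant byte first: 40 4F 61 E1 → 0x404F61E1.

0x404F61E1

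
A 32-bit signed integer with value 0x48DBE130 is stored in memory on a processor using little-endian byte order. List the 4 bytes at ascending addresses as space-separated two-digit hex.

Split into bytes (most-significant first): 48 DB E1 30.
In little-endian order the low byte comes first in memory.
So at ascending addresses the bytes are 30 E1 DB 48.

30 E1 DB 48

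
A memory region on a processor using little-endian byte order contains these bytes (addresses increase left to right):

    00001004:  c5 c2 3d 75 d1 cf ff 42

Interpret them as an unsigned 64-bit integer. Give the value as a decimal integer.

Little-endian stores the least-significant byte at the lowest address.
Reassemble most-significant byte first: 42 FF CF D1 75 3D C2 C5 → 0x42FFCFD1753DC2C5.
0x42FFCFD1753DC2C5 = 4827805824086557381.

4827805824086557381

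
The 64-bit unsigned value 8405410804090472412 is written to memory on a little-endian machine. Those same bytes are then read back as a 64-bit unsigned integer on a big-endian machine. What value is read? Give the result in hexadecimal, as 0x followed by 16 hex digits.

8405410804090472412 in 64-bit hexadecimal is 0x74A60497B10B07DC.
Stored little-endian, the bytes at ascending addresses are DC 07 0B B1 97 04 A6 74.
Read back as big-endian, the last byte is least significant, giving 0xDC070BB19704A674.

0xDC070BB19704A674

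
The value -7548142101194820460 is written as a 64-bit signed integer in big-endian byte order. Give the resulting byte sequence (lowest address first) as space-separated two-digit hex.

Two's complement of -7548142101194820460 in 64 bits: 7548142101194820460 = 0x68C0633FCFE34B6C; invert → 0x973F9CC0301CB493; add 1 → 0x973F9CC0301CB494.
Split into bytes (most-significant first): 97 3F 9C C0 30 1C B4 94.
In big-endian order the high byte comes first in memory.
So the memory order matches the most-significant-first order: 97 3F 9C C0 30 1C B4 94.

97 3F 9C C0 30 1C B4 94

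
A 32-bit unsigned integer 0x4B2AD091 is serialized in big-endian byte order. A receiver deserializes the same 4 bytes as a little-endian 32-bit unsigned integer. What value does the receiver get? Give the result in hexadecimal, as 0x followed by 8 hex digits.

Stored big-endian, the bytes at ascending addresses are 4B 2A D0 91.
Read back as little-endian, the first byte is least significant, giving 0x91D02A4B.

0x91D02A4B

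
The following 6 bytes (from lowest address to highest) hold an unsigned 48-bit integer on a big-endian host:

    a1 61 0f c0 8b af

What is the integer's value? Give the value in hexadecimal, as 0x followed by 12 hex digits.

Big-endian: lowest address holds the most-significant byte.
The bytes are already most-significant first: 0xA1610FC08BAF.

0xA1610FC08BAF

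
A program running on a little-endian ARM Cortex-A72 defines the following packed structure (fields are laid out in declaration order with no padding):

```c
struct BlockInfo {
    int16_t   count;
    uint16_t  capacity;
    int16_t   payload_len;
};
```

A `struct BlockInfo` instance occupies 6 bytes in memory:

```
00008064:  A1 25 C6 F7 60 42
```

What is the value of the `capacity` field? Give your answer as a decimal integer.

63430

`capacity` follows `count` (2 bytes), so it starts at byte offset 2 and occupies 2 bytes.
Bytes at offsets 2..3: C6 F7.
In little-endian order the low byte comes first in memory.
Reassemble most-significant byte first: F7 C6 → 0xF7C6.
0xF7C6 = 63430.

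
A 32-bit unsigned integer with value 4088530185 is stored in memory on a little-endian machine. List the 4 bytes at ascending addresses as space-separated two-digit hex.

09 05 B2 F3

4088530185 in hexadecimal, padded to 32 bits, is 0xF3B20509.
Split into bytes (most-significant first): F3 B2 05 09.
Little-endian stores the least-significant byte at the lowest address.
So at ascending addresses the bytes are 09 05 B2 F3.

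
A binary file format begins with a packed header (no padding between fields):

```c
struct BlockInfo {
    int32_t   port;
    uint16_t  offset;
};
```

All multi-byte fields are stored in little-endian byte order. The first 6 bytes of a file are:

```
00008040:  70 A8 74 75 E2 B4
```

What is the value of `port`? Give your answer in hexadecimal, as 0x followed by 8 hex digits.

`port` is the first field, at byte offset 0, occupying 4 bytes.
Bytes at offsets 0..3: 70 A8 74 75.
Little-endian: lowest address holds the least-significant byte.
Reassemble most-significant byte first: 75 74 A8 70 → 0x7574A870.

0x7574A870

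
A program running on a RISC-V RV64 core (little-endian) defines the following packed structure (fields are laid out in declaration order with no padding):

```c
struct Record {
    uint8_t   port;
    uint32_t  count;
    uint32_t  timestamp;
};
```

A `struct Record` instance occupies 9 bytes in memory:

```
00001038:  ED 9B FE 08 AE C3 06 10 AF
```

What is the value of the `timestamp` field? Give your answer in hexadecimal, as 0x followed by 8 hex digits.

`timestamp` follows `port` (1 B), `count` (4 B), so it starts at offset 1 + 4 = 5 and occupies 4 bytes.
Bytes at offsets 5..8: C3 06 10 AF.
Little-endian: lowest address holds the least-significant byte.
Reassemble most-significant byte first: AF 10 06 C3 → 0xAF1006C3.

0xAF1006C3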